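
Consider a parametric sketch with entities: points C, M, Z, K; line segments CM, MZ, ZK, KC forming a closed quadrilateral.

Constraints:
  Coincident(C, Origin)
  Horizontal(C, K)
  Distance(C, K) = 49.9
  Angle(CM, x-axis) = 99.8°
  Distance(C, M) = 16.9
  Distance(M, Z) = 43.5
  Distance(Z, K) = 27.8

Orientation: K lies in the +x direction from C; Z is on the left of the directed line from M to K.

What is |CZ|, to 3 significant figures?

47.3

C is at the origin; CK is horizontal with |CK| = 49.9 and K in +x, so K = (49.9, 0). CM runs at 99.8° with |CM| = 16.9, so M = (-2.88, 16.7). Z is determined by |MZ| = 43.5 and |ZK| = 27.8 together: it lies at the intersection of circle(M, 43.5) and circle(K, 27.8). With |MK| = 55.3, the foot of the radical line on MK is 37.8 from M and the perpendicular offset is √(43.5² − 37.8²) = 21.6. Taking the left-of-MK solution: Z = (39.6, 25.8).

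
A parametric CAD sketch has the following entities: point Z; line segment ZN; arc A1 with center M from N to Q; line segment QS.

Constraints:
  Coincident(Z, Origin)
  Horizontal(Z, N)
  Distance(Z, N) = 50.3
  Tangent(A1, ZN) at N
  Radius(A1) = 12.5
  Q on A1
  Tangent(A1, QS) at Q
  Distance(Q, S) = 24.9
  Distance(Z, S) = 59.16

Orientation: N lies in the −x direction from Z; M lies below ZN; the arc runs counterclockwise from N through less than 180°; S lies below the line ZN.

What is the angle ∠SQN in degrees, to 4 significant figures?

115.1°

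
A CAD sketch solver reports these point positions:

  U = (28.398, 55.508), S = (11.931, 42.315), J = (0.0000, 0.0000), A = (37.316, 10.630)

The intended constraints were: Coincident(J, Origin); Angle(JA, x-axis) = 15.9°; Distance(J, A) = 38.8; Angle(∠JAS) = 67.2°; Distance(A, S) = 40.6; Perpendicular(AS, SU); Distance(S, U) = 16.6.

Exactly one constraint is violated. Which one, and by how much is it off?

Distance(S, U) = 16.6 — off by 4.50.

J = (0.00, 0.00) ✓; JA at 15.90° ✓; |JA| = 38.80 ✓; ∠JAS = 67.20° ✓; |AS| = 40.60 ✓; ∠(AS, SU) = 90.00° ✓; |SU| = 21.10 ✗.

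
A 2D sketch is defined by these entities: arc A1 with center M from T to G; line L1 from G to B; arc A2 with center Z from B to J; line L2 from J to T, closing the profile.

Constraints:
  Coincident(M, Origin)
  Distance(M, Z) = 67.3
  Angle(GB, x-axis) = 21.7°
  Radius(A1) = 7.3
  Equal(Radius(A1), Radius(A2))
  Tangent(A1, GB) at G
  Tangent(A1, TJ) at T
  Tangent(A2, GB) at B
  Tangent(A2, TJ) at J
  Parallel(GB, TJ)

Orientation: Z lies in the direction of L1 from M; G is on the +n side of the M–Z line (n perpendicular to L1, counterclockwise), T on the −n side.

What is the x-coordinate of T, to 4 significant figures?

2.699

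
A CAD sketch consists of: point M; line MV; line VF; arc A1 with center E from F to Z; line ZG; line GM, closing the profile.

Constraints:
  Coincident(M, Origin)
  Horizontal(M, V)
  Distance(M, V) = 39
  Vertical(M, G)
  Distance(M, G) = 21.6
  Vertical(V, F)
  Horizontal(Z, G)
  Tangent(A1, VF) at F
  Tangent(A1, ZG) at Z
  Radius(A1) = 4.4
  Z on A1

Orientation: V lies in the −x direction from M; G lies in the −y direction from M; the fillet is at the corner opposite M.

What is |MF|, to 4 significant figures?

42.62

M is at the origin; M and V share the same y with |MV| = 39.0 and V on the −x side, so V = (-39.00, 0.000). MG is vertical with |MG| = 21.6 and G on the −y side, so G = (0.000, -21.60). The virtual corner opposite M is at (-39.00, -21.60). The tangent condition forces EF to be normal to VF and since A1 is tangent to ZG there, EZ ⟂ ZG, with radius 4.4, so the center E sits 4.4 in from both sides at E = (-34.60, -17.20). That places the tangent points at F = (-39.00, -17.20) on VF and Z = (-34.60, -21.60) on ZG. Then |MF| = |F − M| = 42.62.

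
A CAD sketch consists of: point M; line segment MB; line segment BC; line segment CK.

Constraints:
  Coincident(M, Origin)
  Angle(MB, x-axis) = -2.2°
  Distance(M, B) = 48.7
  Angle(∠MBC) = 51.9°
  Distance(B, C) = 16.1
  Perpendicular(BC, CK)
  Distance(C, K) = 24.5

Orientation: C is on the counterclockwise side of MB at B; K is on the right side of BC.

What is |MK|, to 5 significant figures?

64.354

M is at the origin; MB runs at -2.2° with length 48.7, so B = 48.7·(cos -2.2°, sin -2.2°) = (48.664, -1.8695). ∠MBC = 51.9°, so BC runs at -2.2° + (180° − 51.9°) = 125.90° from the x-axis; with |BC| = 16.1, C = B + 16.1·(cos 125.90°, sin 125.90°) = (39.224, 11.172). BC ⟂ CK; with |CK| = 24.5 on the right of BC, K = C + 24.5·(0.81004, 0.58637) = (59.070, 25.538). Then |MK| = |K − M| = 64.354.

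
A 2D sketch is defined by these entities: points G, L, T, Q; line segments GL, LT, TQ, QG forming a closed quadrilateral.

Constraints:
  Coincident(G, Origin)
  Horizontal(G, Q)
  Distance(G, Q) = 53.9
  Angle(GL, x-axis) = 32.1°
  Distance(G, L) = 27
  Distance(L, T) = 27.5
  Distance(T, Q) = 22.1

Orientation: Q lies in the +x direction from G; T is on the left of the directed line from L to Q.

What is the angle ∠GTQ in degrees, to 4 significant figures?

78.12°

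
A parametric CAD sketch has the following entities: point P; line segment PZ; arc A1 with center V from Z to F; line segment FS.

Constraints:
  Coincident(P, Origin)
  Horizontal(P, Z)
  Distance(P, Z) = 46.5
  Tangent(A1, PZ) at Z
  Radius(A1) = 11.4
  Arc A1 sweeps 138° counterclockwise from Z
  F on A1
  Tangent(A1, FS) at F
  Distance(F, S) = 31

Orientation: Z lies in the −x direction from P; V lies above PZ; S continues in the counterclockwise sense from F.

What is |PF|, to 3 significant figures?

43.7

P is at the origin; PZ is horizontal with |PZ| = 46.5 and Z on the −x side, so Z = (-46.5, 0.00). Since A1 is tangent to PZ there, VZ ⟂ PZ, so V = Z + (0, 11.4) = (-46.5, 11.4). On A1, Z sits at bearing -90° from V; a 138° counterclockwise sweep puts F at bearing 48°, so F = V + 11.4·(cos 48°, sin 48°) = (-38.9, 19.9). Then |PF| = |F − P| = 43.7.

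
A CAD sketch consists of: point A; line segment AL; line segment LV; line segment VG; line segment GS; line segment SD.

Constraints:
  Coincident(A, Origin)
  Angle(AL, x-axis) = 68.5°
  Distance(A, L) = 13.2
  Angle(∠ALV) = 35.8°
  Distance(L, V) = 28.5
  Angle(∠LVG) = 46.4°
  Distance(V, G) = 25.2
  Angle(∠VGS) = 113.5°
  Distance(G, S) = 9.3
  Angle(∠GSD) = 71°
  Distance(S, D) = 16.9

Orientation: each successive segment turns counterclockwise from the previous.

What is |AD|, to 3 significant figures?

6.24

A is at the origin; AL runs at 68.5° with length 13.2, so L = (4.84, 12.3). ∠ALV = 35.8° gives LV at -147° from the x-axis; with |LV| = 28.5, V = (-19.1, -3.12). ∠LVG = 46.4° gives VG at -13.7° from the x-axis; with |VG| = 25.2, G = (5.34, -9.08). ∠VGS = 113.5° gives GS at 52.8° from the x-axis; with |GS| = 9.3, S = (11.0, -1.68). ∠GSD = 71.0° gives SD at 162° from the x-axis; with |SD| = 16.9, D = (-5.09, 3.60). Then |AD| = |D − A| = 6.24.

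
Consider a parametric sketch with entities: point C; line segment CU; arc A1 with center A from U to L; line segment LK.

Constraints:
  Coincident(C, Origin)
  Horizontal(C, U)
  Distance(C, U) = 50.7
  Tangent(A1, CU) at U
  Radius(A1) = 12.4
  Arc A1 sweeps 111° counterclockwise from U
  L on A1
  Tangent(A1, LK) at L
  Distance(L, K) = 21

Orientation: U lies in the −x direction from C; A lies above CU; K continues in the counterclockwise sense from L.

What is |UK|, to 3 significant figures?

36.7

On A1, U sits at bearing -90° from A; a 111° counterclockwise sweep puts L at bearing 21°, so L = A + 12.4·(cos 21°, sin 21°) = (-39.1, 16.8). Since A1 is tangent to LK there, AL ⟂ LK, so LK runs along (−sin 21°, cos 21°); with |LK| = 21.0, K = (-46.6, 36.4). Then |UK| = |K − U| = 36.7.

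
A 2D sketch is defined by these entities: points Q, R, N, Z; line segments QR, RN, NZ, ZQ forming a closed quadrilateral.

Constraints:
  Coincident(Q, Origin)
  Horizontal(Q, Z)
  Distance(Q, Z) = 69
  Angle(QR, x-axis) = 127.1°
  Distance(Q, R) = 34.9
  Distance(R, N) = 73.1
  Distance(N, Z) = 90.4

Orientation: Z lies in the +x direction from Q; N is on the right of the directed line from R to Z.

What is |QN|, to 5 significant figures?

45.445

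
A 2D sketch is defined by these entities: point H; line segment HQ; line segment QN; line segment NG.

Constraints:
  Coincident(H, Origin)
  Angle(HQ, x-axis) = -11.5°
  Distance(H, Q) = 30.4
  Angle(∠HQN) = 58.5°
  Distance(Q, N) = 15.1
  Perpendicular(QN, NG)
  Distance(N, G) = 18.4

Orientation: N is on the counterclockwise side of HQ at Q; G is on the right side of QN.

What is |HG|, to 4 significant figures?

44.33

H is at the origin; HQ runs at -11.5° with length 30.4, so Q = 30.4·(cos -11.5°, sin -11.5°) = (29.79, -6.061). ∠HQN = 58.5°, so QN runs at -11.5° + (180° − 58.5°) = 110.0° from the x-axis; with |QN| = 15.1, N = Q + 15.1·(cos 110.0°, sin 110.0°) = (24.63, 8.129). QN is perpendicular to NG; with |NG| = 18.4 on the right of QN, G = N + 18.4·(0.9397, 0.3420) = (41.92, 14.42). Then |HG| = |G − H| = 44.33.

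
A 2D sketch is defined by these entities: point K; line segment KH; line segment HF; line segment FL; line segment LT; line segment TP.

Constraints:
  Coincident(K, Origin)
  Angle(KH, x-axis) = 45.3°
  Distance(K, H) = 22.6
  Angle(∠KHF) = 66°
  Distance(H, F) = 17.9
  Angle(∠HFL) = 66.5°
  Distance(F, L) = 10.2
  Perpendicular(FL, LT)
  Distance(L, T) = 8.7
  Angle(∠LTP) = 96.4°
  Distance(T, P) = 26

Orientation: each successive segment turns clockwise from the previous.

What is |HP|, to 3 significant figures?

23.3

FL ⟂ LT, so LT runs at 87.8°; with |LT| = 8.7, T = (12.5, 8.47). ∠LTP = 96.4° gives TP at 4.20° from the x-axis; with |TP| = 26.0, P = (38.5, 10.4). Then |HP| = |P − H| = 23.3.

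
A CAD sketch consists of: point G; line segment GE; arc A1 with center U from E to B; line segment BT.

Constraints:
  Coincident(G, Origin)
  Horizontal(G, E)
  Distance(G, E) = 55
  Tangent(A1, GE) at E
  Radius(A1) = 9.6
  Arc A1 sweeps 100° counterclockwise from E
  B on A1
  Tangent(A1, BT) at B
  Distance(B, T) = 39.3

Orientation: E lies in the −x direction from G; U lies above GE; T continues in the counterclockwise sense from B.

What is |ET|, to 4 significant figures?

50.04

G is at the origin; GE is horizontal with |GE| = 55.0 and E on the −x side, so E = (-55.00, 0.000). A1 meets GE tangentially, so UE is at right angles to GE, so U = E + (0, 9.6) = (-55.00, 9.600). On A1, E sits at bearing -90° from U; a 100° counterclockwise sweep puts B at bearing 10°, so B = U + 9.6·(cos 10°, sin 10°) = (-45.55, 11.27). Tangency of A1 to BT means the radius UB is perpendicular to BT, so BT runs along (−sin 10°, cos 10°); with |BT| = 39.3, T = (-52.37, 49.97). Then |ET| = |T − E| = 50.04.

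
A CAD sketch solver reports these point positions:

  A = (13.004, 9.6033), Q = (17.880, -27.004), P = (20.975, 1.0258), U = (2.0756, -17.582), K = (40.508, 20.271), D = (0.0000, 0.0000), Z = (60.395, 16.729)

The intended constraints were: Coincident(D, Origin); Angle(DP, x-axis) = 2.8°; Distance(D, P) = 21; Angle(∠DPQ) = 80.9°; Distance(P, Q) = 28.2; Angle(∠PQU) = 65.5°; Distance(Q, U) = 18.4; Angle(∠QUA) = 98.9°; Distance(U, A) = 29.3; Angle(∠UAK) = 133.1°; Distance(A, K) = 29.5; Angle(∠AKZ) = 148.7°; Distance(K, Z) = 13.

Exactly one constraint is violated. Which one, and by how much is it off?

Distance(K, Z) = 13 — off by 7.20.

D = (0.00, 0.00) ✓; DP at 2.800° ✓; |DP| = 21.00 ✓; ∠DPQ = 80.90° ✓; |PQ| = 28.20 ✓; ∠PQU = 65.50° ✓; |QU| = 18.40 ✓; ∠QUA = 98.90° ✓; |UA| = 29.30 ✓; ∠UAK = 133.1° ✓; |AK| = 29.50 ✓; ∠AKZ = 148.7° ✓; |KZ| = 20.20 ✗.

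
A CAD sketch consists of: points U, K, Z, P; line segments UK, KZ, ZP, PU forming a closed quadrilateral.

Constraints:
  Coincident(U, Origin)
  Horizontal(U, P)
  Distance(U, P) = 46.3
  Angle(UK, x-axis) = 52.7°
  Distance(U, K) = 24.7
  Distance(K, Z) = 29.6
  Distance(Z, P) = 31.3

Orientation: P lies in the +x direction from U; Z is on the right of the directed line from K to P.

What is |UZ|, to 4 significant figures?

19.34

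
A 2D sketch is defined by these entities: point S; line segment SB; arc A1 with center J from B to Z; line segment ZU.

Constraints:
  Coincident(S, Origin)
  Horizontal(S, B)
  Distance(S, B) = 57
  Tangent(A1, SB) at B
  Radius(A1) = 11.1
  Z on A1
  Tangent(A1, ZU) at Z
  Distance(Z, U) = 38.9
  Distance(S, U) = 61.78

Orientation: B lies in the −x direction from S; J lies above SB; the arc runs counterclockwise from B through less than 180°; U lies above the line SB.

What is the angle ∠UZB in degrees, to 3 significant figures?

140°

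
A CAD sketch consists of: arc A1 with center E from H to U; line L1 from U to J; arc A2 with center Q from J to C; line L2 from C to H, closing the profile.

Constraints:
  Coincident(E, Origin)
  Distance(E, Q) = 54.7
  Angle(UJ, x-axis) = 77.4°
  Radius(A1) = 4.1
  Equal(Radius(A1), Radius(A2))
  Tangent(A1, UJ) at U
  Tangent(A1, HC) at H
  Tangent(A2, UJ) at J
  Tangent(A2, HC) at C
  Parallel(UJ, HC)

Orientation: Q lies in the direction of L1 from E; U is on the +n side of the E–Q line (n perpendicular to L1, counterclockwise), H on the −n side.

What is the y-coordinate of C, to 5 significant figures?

52.488

The slot axis is L1's direction at 77.4°, so u = (cos 77.4°, sin 77.4°) = (0.21814, 0.97592) and n = (−sin 77.4°, cos 77.4°) = (-0.97592, 0.21814). E is at the origin and Q lies 54.7 along u from E, so Q = 54.7·u = (11.932, 53.383). Tangency of A1 to both parallel lines with radius 4.1 puts U and H at E ± 4.1·n: U = (-4.0013, 0.89439), H = (4.0013, -0.89439). Equal radii place J and C the same way about Q: J = Q + 4.1·n = (7.9312, 54.277), C = Q − 4.1·n = (15.934, 52.488). So C.y = 52.488.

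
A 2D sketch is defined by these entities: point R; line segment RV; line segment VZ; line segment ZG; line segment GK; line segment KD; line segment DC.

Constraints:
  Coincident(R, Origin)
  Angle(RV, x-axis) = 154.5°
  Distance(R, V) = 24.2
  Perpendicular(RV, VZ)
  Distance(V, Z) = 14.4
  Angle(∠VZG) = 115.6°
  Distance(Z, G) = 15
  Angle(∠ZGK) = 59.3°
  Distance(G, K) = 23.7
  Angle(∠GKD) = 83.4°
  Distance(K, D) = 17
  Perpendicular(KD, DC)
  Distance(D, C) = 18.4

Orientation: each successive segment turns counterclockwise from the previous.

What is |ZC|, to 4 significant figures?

4.590

R is at the origin; RV runs at 154.5° with length 24.2, so V = (-21.84, 10.42). The perpendicularity gives VZ at right angles to RV, so VZ runs at -115.5°; with |VZ| = 14.4, Z = (-28.04, -2.579). ∠VZG = 115.6° gives ZG at -51.10° from the x-axis; with |ZG| = 15.0, G = (-18.62, -14.25). ∠ZGK = 59.3° gives GK at 69.60° from the x-axis; with |GK| = 23.7, K = (-10.36, 7.961). ∠GKD = 83.4° gives KD at 166.2° from the x-axis; with |KD| = 17.0, D = (-26.87, 12.02). KD is perpendicular to DC, so DC runs at -103.8°; with |DC| = 18.4, C = (-31.26, -5.853). Then |ZC| = |C − Z| = 4.590.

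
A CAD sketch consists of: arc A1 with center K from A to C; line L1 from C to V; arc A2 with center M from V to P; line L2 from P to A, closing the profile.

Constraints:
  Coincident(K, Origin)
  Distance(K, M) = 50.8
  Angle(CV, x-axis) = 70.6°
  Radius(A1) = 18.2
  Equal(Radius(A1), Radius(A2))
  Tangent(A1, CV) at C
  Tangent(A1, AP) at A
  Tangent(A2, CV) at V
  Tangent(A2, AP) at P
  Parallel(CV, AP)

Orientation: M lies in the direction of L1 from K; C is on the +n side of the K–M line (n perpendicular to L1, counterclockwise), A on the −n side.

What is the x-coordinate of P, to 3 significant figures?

34.0

The slot axis is L1's direction at 70.6°, so u = (cos 70.6°, sin 70.6°) = (0.332, 0.943) and n = (−sin 70.6°, cos 70.6°) = (-0.943, 0.332). K is at the origin and M lies 50.8 along u from K, so M = 50.8·u = (16.9, 47.9). Tangency of A1 to both parallel lines with radius 18.2 puts C and A at K ± 18.2·n: C = (-17.2, 6.05), A = (17.2, -6.05). Equal radii place V and P the same way about M: V = M + 18.2·n = (-0.293, 54.0), P = M − 18.2·n = (34.0, 41.9). So P.x = 34.0.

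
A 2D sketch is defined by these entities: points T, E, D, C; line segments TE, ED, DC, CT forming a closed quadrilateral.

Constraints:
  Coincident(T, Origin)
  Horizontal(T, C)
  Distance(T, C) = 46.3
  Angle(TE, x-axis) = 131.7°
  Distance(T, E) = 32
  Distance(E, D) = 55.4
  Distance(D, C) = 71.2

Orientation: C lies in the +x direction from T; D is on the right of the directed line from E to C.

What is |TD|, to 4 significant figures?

35.99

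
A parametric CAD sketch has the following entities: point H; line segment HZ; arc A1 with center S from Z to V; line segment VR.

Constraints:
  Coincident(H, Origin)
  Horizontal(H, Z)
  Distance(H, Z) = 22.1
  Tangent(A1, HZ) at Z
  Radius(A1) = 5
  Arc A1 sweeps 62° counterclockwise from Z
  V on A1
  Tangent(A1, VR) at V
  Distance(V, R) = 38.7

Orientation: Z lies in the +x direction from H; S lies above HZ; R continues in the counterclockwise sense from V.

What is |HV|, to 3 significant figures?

26.6

A1 meets HZ tangentially, so SZ is at right angles to HZ, so S = Z + (0, 5) = (22.1, 5.00). On A1, Z sits at bearing -90° from S; a 62° counterclockwise sweep puts V at bearing -28°, so V = S + 5.0·(cos -28°, sin -28°) = (26.5, 2.65). Then |HV| = |V − H| = 26.6.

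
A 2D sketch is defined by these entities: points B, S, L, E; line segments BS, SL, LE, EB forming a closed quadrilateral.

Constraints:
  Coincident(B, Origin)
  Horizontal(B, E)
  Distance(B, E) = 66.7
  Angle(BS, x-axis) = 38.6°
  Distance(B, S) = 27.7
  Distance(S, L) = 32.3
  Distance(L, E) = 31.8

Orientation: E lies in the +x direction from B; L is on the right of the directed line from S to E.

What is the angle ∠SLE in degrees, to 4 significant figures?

97.66°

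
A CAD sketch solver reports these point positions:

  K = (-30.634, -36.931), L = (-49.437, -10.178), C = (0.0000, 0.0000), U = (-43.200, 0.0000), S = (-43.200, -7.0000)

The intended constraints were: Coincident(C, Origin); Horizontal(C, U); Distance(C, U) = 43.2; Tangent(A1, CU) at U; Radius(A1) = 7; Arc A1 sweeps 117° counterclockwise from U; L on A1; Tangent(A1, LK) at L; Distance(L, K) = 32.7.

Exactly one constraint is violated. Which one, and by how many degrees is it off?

Tangent(A1, LK) at L — off by 8.10°.

C = (0.00, 0.00) ✓; C.y = 0.00, U.y = 0.00 ✓; |CU| = 43.20 ✓; ∠(SU, UC) = 90.00° ✓; |SU| = 7.000 ✓; bearing(S→L) − bearing(S→U) = 117.0° ✓; |SL| = 7.000 ✓; ∠(SL, LK) = 81.90° ✗; |LK| = 32.70 ✓.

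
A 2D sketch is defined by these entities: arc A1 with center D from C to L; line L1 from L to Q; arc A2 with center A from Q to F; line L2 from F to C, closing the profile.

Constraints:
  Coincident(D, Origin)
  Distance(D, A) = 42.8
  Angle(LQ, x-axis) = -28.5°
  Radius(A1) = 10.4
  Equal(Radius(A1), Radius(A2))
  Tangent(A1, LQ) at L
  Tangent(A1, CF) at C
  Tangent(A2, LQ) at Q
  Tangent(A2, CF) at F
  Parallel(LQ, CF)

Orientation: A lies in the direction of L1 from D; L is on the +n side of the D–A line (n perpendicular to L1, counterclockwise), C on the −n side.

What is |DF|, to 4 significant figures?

44.05

The slot axis is L1's direction at -28.5°, so u = (cos -28.5°, sin -28.5°) = (0.8788, -0.4772) and n = (−sin -28.5°, cos -28.5°) = (0.4772, 0.8788). D is at the origin and A lies 42.8 along u from D, so A = 42.8·u = (37.61, -20.42). Tangency of A1 to both parallel lines with radius 10.4 puts L and C at D ± 10.4·n: L = (4.962, 9.140), C = (-4.962, -9.140). Equal radii place Q and F the same way about A: Q = A + 10.4·n = (42.58, -11.28), F = A − 10.4·n = (32.65, -29.56). Then |DF| = |F − D| = 44.05.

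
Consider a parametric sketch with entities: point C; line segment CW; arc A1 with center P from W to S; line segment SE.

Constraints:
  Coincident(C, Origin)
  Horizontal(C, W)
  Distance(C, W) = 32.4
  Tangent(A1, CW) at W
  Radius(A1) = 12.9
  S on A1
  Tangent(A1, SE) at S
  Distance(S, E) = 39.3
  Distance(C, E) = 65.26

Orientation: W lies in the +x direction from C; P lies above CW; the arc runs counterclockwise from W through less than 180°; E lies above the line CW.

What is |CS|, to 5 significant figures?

47.649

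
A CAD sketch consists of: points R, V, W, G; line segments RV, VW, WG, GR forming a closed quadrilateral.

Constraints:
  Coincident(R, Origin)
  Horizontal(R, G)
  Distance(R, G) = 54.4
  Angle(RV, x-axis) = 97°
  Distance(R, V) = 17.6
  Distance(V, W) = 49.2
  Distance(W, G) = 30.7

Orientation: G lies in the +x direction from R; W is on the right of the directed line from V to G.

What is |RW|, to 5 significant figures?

36.128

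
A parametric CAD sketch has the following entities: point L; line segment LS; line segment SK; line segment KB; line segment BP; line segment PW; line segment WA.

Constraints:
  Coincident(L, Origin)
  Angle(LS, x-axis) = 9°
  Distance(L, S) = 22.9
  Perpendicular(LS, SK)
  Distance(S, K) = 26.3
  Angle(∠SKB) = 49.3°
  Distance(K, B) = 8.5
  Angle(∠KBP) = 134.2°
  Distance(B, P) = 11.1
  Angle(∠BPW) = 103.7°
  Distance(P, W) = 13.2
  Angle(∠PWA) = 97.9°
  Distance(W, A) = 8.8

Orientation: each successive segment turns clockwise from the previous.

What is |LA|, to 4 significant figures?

34.94

L is at the origin; LS runs at 9.0° with length 22.9, so S = (22.62, 3.582). LS is perpendicular to SK, so SK runs at -81.00°; with |SK| = 26.3, K = (26.73, -22.39). ∠SKB = 49.3° gives KB at 148.3° from the x-axis; with |KB| = 8.5, B = (19.50, -17.93). ∠KBP = 134.2° gives BP at 102.5° from the x-axis; with |BP| = 11.1, P = (17.10, -7.090). ∠BPW = 103.7° gives PW at 26.20° from the x-axis; with |PW| = 13.2, W = (28.94, -1.263). ∠PWA = 97.9° gives WA at -55.90° from the x-axis; with |WA| = 8.8, A = (33.88, -8.550). Then |LA| = |A − L| = 34.94.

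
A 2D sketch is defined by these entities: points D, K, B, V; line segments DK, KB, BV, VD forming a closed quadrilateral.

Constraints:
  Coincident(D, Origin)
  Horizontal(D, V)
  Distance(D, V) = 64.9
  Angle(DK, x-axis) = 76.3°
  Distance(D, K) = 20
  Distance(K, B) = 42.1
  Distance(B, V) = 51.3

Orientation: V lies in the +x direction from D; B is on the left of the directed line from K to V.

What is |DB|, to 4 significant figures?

58.79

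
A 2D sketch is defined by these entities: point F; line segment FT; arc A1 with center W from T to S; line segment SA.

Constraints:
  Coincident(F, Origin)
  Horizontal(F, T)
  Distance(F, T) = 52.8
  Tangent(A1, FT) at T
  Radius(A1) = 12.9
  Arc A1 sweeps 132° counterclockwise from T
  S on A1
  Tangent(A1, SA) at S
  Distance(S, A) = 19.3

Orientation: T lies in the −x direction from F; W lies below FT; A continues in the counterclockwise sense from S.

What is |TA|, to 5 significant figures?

36.028

On A1, T sits at bearing 90° from W; a 132° counterclockwise sweep puts S at bearing 222°, so S = W + 12.9·(cos 222°, sin 222°) = (-62.387, -21.532). A1 meets SA tangentially, so WS is at right angles to SA, so SA runs along (−sin 222°, cos 222°); with |SA| = 19.3, A = (-49.472, -35.874). Then |TA| = |A − T| = 36.028.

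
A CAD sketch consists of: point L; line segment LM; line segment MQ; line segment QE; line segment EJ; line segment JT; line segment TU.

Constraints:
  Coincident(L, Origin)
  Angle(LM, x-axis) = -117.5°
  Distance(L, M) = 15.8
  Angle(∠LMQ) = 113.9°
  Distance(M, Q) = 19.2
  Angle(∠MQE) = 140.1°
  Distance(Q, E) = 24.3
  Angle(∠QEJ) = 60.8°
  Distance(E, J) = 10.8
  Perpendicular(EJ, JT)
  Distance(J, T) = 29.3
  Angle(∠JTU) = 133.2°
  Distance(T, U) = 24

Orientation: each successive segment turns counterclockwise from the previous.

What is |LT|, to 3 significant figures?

32.6

∠QEJ = 60.8° gives EJ at 108° from the x-axis; with |EJ| = 10.8, J = (25.2, -23.6). EJ is perpendicular to JT, so JT runs at -162°; with |JT| = 29.3, T = (-2.70, -32.5). Then |LT| = |T − L| = 32.6.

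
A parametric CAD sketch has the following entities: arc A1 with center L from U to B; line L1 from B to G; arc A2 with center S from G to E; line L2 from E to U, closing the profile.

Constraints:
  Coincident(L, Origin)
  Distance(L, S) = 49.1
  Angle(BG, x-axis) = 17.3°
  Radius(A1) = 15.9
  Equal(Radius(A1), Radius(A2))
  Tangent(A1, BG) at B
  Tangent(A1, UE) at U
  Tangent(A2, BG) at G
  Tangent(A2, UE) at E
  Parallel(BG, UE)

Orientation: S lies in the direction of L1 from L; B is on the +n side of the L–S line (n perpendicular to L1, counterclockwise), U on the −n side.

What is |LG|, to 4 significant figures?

51.61

Tangency of A1 to both parallel lines with radius 15.9 puts B and U at L ± 15.9·n: B = (-4.728, 15.18), U = (4.728, -15.18). Equal radii place G and E the same way about S: G = S + 15.9·n = (42.15, 29.78), E = S − 15.9·n = (51.61, -0.5796). Then |LG| = |G − L| = 51.61.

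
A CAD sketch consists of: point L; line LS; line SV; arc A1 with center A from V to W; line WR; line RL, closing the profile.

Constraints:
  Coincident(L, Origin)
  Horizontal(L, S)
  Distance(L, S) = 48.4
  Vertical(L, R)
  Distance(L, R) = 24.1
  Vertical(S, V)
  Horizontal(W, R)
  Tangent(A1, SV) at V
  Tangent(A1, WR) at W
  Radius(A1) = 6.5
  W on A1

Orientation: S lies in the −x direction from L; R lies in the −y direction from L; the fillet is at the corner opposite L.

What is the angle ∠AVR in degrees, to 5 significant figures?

7.6489°

L is at the origin; LS is horizontal with |LS| = 48.4 and S on the −x side, so S = (-48.400, 0.0000). L and R share the same x with |LR| = 24.1 and R on the −y side, so R = (0.0000, -24.100). The virtual corner opposite L is at (-48.400, -24.100). Since A1 is tangent to SV there, AV ⟂ SV and the tangent condition forces AW to be normal to WR, with radius 6.5, so the center A sits 6.5 in from both sides at A = (-41.900, -17.600). That places the tangent points at V = (-48.400, -17.600) on SV and W = (-41.900, -24.100) on WR. Then cos ∠AVR = VA·VR / (|VA||VR|), giving 7.6489°.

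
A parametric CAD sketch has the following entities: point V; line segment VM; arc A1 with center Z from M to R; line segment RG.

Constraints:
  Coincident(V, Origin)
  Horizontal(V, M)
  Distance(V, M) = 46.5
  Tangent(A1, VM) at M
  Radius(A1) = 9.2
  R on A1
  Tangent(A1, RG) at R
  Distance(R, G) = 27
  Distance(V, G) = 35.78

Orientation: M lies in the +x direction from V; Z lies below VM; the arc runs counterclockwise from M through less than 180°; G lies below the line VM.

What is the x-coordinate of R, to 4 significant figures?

38.83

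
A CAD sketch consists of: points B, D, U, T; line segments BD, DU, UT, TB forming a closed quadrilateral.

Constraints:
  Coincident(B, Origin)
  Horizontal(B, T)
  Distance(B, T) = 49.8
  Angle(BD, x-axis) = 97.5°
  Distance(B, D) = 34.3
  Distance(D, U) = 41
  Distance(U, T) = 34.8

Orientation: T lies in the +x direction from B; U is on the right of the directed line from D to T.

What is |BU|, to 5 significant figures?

15.197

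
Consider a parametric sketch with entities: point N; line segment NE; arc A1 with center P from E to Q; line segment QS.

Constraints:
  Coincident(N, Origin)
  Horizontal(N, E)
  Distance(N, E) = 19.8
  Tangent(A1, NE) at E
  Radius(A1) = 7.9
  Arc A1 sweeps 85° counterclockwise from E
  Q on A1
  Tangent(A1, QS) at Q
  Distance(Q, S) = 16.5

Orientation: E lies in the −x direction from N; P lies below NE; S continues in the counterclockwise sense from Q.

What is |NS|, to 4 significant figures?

37.50

N is at the origin; NE is horizontal with |NE| = 19.8 and E on the −x side, so E = (-19.80, 0.000). The tangent condition forces PE to be normal to NE, so P = E + (0, -7.9) = (-19.80, -7.900). On A1, E sits at bearing 90° from P; an 85° counterclockwise sweep puts Q at bearing 175°, so Q = P + 7.9·(cos 175°, sin 175°) = (-27.67, -7.211). The tangent condition forces PQ to be normal to QS, so QS runs along (−sin 175°, cos 175°); with |QS| = 16.5, S = (-29.11, -23.65). Then |NS| = |S − N| = 37.50.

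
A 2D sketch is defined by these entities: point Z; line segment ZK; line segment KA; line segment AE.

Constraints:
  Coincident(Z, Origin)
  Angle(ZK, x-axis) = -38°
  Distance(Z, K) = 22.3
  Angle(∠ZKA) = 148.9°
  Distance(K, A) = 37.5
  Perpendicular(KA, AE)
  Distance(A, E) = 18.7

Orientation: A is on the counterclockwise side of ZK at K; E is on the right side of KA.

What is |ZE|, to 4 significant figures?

64.16

∠ZKA = 148.9°, so KA runs at -38.0° + (180° − 148.9°) = -6.900° from the x-axis; with |KA| = 37.5, A = K + 37.5·(cos -6.900°, sin -6.900°) = (54.80, -18.23). KA is perpendicular to AE; with |AE| = 18.7 on the right of KA, E = A + 18.7·(-0.1201, -0.9928) = (52.55, -36.80). Then |ZE| = |E − Z| = 64.16.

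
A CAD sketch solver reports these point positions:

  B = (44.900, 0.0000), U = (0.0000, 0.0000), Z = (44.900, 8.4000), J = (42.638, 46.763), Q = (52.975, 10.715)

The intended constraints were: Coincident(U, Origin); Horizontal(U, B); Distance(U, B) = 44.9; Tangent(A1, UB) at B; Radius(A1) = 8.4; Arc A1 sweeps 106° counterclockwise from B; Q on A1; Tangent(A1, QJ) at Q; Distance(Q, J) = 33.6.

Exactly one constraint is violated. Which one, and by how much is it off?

Distance(Q, J) = 33.6 — off by 3.90.

U = (0.00, 0.00) ✓; U.y = 0.00, B.y = 0.00 ✓; |UB| = 44.90 ✓; ∠(ZB, BU) = 90.00° ✓; |ZB| = 8.400 ✓; bearing(Z→Q) − bearing(Z→B) = 106.0° ✓; |ZQ| = 8.400 ✓; ∠(ZQ, QJ) = 90.00° ✓; |QJ| = 37.50 ✗.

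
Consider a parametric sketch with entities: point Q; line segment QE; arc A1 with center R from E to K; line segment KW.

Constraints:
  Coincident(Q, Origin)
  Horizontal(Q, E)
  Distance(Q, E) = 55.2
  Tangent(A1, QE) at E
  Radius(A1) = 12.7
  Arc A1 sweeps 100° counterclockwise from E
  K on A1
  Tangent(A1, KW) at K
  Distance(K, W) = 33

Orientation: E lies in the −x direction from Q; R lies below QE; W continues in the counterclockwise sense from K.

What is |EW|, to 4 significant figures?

47.89

Q is at the origin; QE is horizontal with |QE| = 55.2 and E on the −x side, so E = (-55.20, 0.000). The tangent condition forces RE to be normal to QE, so R = E + (0, -12.7) = (-55.20, -12.70). On A1, E sits at bearing 90° from R; a 100° counterclockwise sweep puts K at bearing 190°, so K = R + 12.7·(cos 190°, sin 190°) = (-67.71, -14.91). Since A1 is tangent to KW there, RK ⟂ KW, so KW runs along (−sin 190°, cos 190°); with |KW| = 33.0, W = (-61.98, -47.40). Then |EW| = |W − E| = 47.89.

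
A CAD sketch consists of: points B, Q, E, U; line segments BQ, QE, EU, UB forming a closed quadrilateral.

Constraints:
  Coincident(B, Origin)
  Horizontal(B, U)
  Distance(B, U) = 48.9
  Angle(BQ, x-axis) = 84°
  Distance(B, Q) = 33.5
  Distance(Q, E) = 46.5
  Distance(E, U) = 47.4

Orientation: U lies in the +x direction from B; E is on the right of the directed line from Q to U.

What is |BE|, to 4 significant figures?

13.61

B is at the origin; B and U share the same y with |BU| = 48.9 and U in +x, so U = (48.9, 0). BQ runs at 84.0° with |BQ| = 33.5, so Q = (3.502, 33.32). E is determined by |QE| = 46.5 and |EU| = 47.4 together: it lies at the intersection of circle(Q, 46.5) and circle(U, 47.4). With |QU| = 56.31, the foot of the radical line on QU is 27.41 from Q and the perpendicular offset is √(46.5² − 27.41²) = 37.57. Taking the right-of-QU solution: E = (3.370, -13.18).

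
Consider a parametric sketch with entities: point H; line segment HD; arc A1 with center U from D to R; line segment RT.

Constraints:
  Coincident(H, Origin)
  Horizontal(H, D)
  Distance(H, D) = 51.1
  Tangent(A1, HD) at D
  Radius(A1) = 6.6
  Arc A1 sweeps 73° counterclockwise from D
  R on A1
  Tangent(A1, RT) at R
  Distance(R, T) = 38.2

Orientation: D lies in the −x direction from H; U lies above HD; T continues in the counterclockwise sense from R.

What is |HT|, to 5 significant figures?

53.177

H is at the origin; H and D share the same y with |HD| = 51.1 and D on the −x side, so D = (-51.100, 0.0000). Since A1 is tangent to HD there, UD ⟂ HD, so U = D + (0, 6.6) = (-51.100, 6.6000). On A1, D sits at bearing -90° from U; a 73° counterclockwise sweep puts R at bearing -17°, so R = U + 6.6·(cos -17°, sin -17°) = (-44.788, 4.6703). A1 meets RT tangentially, so UR is at right angles to RT, so RT runs along (−sin -17°, cos -17°); with |RT| = 38.2, T = (-33.620, 41.201). Then |HT| = |T − H| = 53.177.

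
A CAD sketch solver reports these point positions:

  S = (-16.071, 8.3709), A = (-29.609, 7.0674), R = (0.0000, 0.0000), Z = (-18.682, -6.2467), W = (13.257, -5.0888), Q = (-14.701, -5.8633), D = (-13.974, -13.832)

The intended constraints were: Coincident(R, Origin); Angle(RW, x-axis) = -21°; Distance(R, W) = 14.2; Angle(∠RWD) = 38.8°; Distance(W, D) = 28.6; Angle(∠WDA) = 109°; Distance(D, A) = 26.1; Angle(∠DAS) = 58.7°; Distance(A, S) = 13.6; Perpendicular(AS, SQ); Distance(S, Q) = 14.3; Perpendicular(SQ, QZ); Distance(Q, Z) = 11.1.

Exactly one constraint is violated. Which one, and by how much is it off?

Distance(Q, Z) = 11.1 — off by 7.10.

R = (0.00, 0.00) ✓; RW at -21.00° ✓; |RW| = 14.20 ✓; ∠RWD = 38.80° ✓; |WD| = 28.60 ✓; ∠WDA = 109.0° ✓; |DA| = 26.10 ✓; ∠DAS = 58.70° ✓; |AS| = 13.60 ✓; ∠(AS, SQ) = 90.00° ✓; |SQ| = 14.30 ✓; ∠(SQ, QZ) = 90.00° ✓; |QZ| = 3.999 ✗.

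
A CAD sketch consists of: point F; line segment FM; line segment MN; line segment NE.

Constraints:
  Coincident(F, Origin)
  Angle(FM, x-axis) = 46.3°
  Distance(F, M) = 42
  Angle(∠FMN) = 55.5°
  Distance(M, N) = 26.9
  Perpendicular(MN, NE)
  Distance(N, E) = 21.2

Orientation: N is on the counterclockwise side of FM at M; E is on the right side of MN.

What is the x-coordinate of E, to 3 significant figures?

5.85

∠FMN = 55.5°, so MN runs at 46.3° + (180° − 55.5°) = 171° from the x-axis; with |MN| = 26.9, N = M + 26.9·(cos 171°, sin 171°) = (2.46, 34.7). MN ⟂ NE; with |NE| = 21.2 on the right of MN, E = N + 21.2·(0.160, 0.987) = (5.85, 55.6). So E.x = 5.85.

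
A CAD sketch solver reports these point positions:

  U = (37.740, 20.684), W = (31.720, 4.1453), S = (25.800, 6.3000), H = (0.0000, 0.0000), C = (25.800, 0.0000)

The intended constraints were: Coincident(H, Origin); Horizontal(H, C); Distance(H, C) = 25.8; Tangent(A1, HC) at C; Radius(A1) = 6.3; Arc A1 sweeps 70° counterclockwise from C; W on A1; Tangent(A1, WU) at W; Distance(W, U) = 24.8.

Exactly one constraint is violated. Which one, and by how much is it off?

Distance(W, U) = 24.8 — off by 7.20.

H = (0.00, 0.00) ✓; H.y = 0.00, C.y = 0.00 ✓; |HC| = 25.80 ✓; ∠(SC, CH) = 90.00° ✓; |SC| = 6.300 ✓; bearing(S→W) − bearing(S→C) = 70.00° ✓; |SW| = 6.300 ✓; ∠(SW, WU) = 90.00° ✓; |WU| = 17.60 ✗.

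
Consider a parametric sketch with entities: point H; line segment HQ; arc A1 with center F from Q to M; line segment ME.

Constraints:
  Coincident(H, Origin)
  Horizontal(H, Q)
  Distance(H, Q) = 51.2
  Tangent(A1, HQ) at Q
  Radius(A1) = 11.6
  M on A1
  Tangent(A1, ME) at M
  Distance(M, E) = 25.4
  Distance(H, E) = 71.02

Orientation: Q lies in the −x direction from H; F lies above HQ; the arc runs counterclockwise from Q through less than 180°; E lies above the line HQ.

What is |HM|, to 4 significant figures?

46.91

Checks: |FM| = 11.60 ✓; ∠(FM, ME) = 90.00° ✓; |ME| = 25.40 ✓; |HE| = 71.02 ✓.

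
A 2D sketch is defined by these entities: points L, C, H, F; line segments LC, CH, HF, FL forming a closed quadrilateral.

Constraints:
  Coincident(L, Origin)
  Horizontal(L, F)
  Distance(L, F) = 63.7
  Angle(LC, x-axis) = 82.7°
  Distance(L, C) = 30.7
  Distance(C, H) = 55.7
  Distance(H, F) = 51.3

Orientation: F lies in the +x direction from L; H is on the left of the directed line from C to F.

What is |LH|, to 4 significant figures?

75.38

Checks: L.y = 0.00, F.y = 0.00 ✓; |CH| = 55.70 ✓; |HF| = 51.30 ✓.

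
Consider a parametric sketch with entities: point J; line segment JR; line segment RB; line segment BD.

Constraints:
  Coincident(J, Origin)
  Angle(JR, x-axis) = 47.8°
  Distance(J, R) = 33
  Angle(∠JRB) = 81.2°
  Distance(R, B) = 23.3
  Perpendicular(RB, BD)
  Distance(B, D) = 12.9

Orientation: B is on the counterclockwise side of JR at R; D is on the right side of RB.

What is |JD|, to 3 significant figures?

49.0

J is at the origin; JR runs at 47.8° with length 33.0, so R = 33.0·(cos 47.8°, sin 47.8°) = (22.2, 24.4). ∠JRB = 81.2°, so RB runs at 47.8° + (180° − 81.2°) = 147° from the x-axis; with |RB| = 23.3, B = R + 23.3·(cos 147°, sin 147°) = (2.71, 37.3). RB is perpendicular to BD; with |BD| = 12.9 on the right of RB, D = B + 12.9·(0.550, 0.835) = (9.82, 48.0). Then |JD| = |D − J| = 49.0.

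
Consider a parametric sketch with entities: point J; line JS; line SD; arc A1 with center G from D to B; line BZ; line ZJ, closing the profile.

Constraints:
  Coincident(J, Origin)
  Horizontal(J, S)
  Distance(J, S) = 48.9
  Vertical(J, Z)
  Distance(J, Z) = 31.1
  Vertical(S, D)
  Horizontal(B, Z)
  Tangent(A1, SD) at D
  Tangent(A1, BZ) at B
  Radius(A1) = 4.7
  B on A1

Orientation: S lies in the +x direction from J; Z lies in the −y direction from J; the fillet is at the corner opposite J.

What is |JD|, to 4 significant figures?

55.57

J is at the origin; JS is horizontal with |JS| = 48.9 and S on the +x side, so S = (48.90, 0.000). JZ is vertical with |JZ| = 31.1 and Z on the −y side, so Z = (0.000, -31.10). The virtual corner opposite J is at (48.90, -31.10). Tangency of A1 to SD means the radius GD is perpendicular to SD and A1 meets BZ tangentially, so GB is at right angles to BZ, with radius 4.7, so the center G sits 4.7 in from both sides at G = (44.20, -26.40). That places the tangent points at D = (48.90, -26.40) on SD and B = (44.20, -31.10) on BZ. Then |JD| = |D − J| = 55.57.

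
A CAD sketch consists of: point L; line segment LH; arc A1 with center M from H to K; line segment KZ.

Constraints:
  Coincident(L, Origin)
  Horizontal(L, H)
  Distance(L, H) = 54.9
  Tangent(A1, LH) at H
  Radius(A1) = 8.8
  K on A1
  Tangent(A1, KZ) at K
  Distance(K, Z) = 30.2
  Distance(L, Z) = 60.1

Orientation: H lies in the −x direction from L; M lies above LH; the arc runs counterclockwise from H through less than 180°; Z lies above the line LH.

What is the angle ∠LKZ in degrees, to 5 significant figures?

100.14°

Checks: |MK| = 8.800 ✓; ∠(MK, KZ) = 90.00° ✓; |KZ| = 30.20 ✓; |LZ| = 60.10 ✓.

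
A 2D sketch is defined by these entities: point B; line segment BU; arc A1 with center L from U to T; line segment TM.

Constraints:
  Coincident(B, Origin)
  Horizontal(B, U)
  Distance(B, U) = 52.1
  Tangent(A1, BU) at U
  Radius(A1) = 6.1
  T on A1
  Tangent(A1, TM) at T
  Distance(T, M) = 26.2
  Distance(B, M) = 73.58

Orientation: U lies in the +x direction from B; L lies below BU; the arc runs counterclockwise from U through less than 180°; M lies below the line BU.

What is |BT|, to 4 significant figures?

49.35

Checks: ∠(LU, UB) = 90.00° ✓; |LT| = 6.100 ✓; ∠(LT, TM) = 90.00° ✓; |TM| = 26.20 ✓; |BM| = 73.58 ✓.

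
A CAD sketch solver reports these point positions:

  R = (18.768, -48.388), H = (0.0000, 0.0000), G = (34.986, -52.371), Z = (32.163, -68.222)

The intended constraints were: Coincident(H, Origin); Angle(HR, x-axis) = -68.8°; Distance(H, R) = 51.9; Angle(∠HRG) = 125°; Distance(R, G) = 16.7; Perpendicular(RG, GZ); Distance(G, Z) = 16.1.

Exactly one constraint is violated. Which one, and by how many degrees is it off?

Perpendicular(RG, GZ) — off by 3.70°.

H = (0.00, 0.00) ✓; HR at -68.80° ✓; |HR| = 51.90 ✓; ∠HRG = 125.0° ✓; |RG| = 16.70 ✓; ∠(RG, GZ) = 86.30° ✗; |GZ| = 16.10 ✓.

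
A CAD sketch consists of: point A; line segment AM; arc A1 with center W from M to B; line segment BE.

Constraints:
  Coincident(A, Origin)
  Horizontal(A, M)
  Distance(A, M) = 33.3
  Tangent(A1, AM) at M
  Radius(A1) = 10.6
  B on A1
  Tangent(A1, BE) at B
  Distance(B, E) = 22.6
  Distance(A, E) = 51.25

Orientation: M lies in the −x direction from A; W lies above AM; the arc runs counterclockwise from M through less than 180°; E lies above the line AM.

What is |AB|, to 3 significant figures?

29.6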